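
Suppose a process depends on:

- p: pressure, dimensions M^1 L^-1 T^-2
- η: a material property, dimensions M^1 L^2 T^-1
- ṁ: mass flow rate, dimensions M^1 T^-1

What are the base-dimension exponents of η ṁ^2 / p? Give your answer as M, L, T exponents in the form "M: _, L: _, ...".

Collect each base-dimension exponent across the product:
  M: −(1) + (1) + 2·(1) = 2
  L: −(-1) + (2) + 2·(0) = 3
  T: −(-2) + (-1) + 2·(-1) = -1
So the dimensions are [M² L³ T⁻¹].

M: 2, L: 3, T: -1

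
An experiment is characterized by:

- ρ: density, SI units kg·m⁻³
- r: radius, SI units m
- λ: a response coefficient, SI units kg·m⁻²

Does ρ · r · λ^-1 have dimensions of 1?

Sum the exponent of each base dimension across the product:
  M: [ρ]_M + [r]_M − [λ]_M = (1) + (0) − (1) = 0
  L: [ρ]_L + [r]_L − [λ]_L = (-3) + (1) − (-2) = 0
  T: [ρ]_T + [r]_T − [λ]_T = (0) + (0) − (0) = 0
All base exponents vanish — dimensionless.

yes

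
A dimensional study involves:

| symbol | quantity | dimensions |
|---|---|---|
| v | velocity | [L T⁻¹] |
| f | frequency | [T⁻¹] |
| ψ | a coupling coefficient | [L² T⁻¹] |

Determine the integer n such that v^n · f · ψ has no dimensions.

Balance the L exponent: (1)·n from v, plus (0) + (2) = 2 from the rest, must sum to zero.
n + 2 = 0, so n = -2.

-2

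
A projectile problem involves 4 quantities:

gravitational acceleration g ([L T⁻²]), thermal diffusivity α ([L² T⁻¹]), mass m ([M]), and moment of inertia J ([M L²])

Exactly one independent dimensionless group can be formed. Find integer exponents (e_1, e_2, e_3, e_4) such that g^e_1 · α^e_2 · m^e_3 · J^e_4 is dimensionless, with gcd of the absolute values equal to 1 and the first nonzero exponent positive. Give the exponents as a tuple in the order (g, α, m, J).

M: e_1·(0) + e_2·(0) + e_3·(1) + e_4·(1) = 0
L: e_1·(1) + e_2·(2) + e_3·(0) + e_4·(2) = 0
T: e_1·(-2) + e_2·(-1) + e_3·(0) + e_4·(0) = 0
Solving this homogeneous linear system for the smallest-integer solution (first nonzero entry positive) gives (2, -4, -3, 3).

(2, -4, -3, 3)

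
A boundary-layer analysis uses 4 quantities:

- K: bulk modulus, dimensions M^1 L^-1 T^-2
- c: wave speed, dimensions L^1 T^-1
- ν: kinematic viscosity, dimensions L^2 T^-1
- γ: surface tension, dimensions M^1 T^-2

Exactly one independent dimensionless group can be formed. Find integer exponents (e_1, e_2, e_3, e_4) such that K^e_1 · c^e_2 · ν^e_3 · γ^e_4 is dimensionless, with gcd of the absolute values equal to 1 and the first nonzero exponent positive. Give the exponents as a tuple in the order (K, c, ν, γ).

M: e_1·(1) + e_2·(0) + e_3·(0) + e_4·(1) = 0
L: e_1·(-1) + e_2·(1) + e_3·(2) + e_4·(0) = 0
T: e_1·(-2) + e_2·(-1) + e_3·(-1) + e_4·(-2) = 0
Solving this homogeneous linear system for the smallest-integer solution (first nonzero entry positive) gives (1, -1, 1, -1).

(1, -1, 1, -1)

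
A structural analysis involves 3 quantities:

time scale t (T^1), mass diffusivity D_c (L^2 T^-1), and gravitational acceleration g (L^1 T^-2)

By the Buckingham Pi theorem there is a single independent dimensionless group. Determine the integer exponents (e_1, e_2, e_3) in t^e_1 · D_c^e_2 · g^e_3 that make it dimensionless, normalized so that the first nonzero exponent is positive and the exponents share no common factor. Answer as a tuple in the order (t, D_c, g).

L: e_1·(0) + e_2·(2) + e_3·(1) = 0
T: e_1·(1) + e_2·(-1) + e_3·(-2) = 0
Solving this homogeneous linear system for the smallest-integer solution (first nonzero entry positive) gives (3, -1, 2).

(3, -1, 2)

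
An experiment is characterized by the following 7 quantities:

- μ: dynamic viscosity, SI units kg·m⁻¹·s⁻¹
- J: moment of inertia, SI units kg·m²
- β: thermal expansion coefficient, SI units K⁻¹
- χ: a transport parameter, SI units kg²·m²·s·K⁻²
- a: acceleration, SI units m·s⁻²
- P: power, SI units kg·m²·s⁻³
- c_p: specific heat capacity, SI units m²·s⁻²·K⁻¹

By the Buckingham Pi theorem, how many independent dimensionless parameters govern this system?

There are 7 variables and 4 base dimensions (M, L, T, Θ).
The dimension matrix has rank 4.
Independent dimensionless groups: 7 − 4 = 3.

3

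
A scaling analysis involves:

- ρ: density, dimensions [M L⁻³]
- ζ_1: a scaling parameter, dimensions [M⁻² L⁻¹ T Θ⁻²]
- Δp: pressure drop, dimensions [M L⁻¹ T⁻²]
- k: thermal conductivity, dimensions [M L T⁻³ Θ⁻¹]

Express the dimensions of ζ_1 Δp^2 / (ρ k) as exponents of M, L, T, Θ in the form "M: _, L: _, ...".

M: -2, L: -1, T: 0, Θ: -1

Collect each base-dimension exponent across the product:
  M: −(1) + (-2) + 2·(1) − (1) = -2
  L: −(-3) + (-1) + 2·(-1) − (1) = -1
  T: −(0) + (1) + 2·(-2) − (-3) = 0
  Θ: −(0) + (-2) + 2·(0) − (-1) = -1
So the dimensions are [M⁻² L⁻¹ Θ⁻¹].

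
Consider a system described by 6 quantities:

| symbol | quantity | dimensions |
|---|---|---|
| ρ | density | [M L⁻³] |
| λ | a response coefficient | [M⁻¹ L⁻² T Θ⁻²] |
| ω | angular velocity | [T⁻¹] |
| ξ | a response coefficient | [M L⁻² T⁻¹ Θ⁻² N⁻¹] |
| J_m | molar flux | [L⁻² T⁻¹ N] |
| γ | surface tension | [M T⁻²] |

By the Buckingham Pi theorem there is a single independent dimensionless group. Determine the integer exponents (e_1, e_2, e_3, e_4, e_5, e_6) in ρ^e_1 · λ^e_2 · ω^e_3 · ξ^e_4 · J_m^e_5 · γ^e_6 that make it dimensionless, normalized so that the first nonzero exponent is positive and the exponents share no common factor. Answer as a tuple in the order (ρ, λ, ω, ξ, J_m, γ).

(2, 3, 1, -3, -3, 4)

M: e_1·(1) + e_2·(-1) + e_3·(0) + e_4·(1) + e_5·(0) + e_6·(1) = 0
L: e_1·(-3) + e_2·(-2) + e_3·(0) + e_4·(-2) + e_5·(-2) + e_6·(0) = 0
T: e_1·(0) + e_2·(1) + e_3·(-1) + e_4·(-1) + e_5·(-1) + e_6·(-2) = 0
Θ: e_1·(0) + e_2·(-2) + e_3·(0) + e_4·(-2) + e_5·(0) + e_6·(0) = 0
N: e_1·(0) + e_2·(0) + e_3·(0) + e_4·(-1) + e_5·(1) + e_6·(0) = 0
Solving this homogeneous linear system for the smallest-integer solution (first nonzero entry positive) gives (2, 3, 1, -3, -3, 4).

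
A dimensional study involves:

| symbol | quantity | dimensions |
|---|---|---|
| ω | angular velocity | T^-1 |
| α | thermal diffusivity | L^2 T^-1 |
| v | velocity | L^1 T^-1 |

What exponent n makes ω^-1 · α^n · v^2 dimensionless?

-1

Balance the L exponent: (2)·n from α, plus −(0) + 2·(1) = 2 from the rest, must sum to zero.
2n + 2 = 0, so n = -1.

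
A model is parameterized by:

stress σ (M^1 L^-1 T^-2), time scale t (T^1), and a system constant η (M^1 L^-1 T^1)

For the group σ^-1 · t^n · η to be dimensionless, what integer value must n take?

Balance the T exponent: (1)·n from t, plus −(-2) + (1) = 3 from the rest, must sum to zero.
n + 3 = 0, so n = -3.

-3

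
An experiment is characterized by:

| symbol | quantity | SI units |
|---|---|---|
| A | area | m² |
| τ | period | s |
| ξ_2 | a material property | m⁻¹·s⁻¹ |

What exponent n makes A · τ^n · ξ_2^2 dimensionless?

2

Balance the T exponent: (1)·n from τ, plus (0) + 2·(-1) = -2 from the rest, must sum to zero.
n − 2 = 0, so n = 2.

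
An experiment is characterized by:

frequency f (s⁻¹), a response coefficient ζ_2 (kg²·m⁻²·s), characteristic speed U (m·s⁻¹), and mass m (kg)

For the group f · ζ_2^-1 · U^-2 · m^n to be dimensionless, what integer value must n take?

Balance the M exponent: (1)·n from m, plus (0) − (2) − 2·(0) = -2 from the rest, must sum to zero.
n − 2 = 0, so n = 2.

2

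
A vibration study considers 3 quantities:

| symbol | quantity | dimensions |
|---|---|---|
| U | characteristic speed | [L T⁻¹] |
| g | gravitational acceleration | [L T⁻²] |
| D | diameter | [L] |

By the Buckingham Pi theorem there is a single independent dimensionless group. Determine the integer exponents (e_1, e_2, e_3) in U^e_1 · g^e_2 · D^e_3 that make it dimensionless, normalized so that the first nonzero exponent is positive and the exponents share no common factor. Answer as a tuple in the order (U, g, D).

L: e_1·(1) + e_2·(1) + e_3·(1) = 0
T: e_1·(-1) + e_2·(-2) + e_3·(0) = 0
Solving this homogeneous linear system for the smallest-integer solution (first nonzero entry positive) gives (2, -1, -1).

(2, -1, -1)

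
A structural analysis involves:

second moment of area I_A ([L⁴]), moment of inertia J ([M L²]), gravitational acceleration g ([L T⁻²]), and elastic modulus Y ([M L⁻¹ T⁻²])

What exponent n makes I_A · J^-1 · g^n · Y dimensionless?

Balance the L exponent: (1)·n from g, plus (4) − (2) + (-1) = 1 from the rest, must sum to zero.
n + 1 = 0, so n = -1.

-1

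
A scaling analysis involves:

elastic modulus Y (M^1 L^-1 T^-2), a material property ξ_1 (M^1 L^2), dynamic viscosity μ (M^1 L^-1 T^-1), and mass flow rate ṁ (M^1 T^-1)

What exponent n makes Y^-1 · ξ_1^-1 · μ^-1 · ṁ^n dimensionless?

Balance the M exponent: (1)·n from ṁ, plus −(1) − (1) − (1) = -3 from the rest, must sum to zero.
n − 3 = 0, so n = 3.

3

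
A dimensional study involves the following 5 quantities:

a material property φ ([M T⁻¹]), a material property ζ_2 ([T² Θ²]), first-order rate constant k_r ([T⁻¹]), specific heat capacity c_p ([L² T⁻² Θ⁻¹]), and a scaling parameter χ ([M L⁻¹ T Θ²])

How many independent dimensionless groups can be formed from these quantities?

1

There are 5 variables and 4 base dimensions (M, L, T, Θ).
The dimension matrix has rank 4.
Independent dimensionless groups: 5 − 4 = 1.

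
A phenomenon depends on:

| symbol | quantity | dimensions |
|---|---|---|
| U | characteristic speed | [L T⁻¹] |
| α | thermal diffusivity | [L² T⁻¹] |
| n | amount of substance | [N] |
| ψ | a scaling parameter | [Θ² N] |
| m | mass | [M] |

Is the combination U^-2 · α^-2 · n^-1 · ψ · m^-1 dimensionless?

no

Sum the exponent of each base dimension across the product:
  M: −2·[U]_M − 2·[α]_M − [n]_M + [ψ]_M − [m]_M = −2·(0) − 2·(0) − (0) + (0) − (1) = -1
  L: −2·[U]_L − 2·[α]_L − [n]_L + [ψ]_L − [m]_L = −2·(1) − 2·(2) − (0) + (0) − (0) = -6
  T: −2·[U]_T − 2·[α]_T − [n]_T + [ψ]_T − [m]_T = −2·(-1) − 2·(-1) − (0) + (0) − (0) = 4
  Θ: −2·[U]_Θ − 2·[α]_Θ − [n]_Θ + [ψ]_Θ − [m]_Θ = −2·(0) − 2·(0) − (0) + (2) − (0) = 2
  N: −2·[U]_N − 2·[α]_N − [n]_N + [ψ]_N − [m]_N = −2·(0) − 2·(0) − (1) + (1) − (0) = 0
Net dimensions [M⁻¹ L⁻⁶ T⁴ Θ²] ≠ [1] — not dimensionless.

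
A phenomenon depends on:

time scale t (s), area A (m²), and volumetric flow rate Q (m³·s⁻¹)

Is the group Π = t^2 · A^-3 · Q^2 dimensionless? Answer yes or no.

yes

Sum the exponent of each base dimension across the product:
  M: 2·[t]_M − 3·[A]_M + 2·[Q]_M = 2·(0) − 3·(0) + 2·(0) = 0
  L: 2·[t]_L − 3·[A]_L + 2·[Q]_L = 2·(0) − 3·(2) + 2·(3) = 0
  T: 2·[t]_T − 3·[A]_T + 2·[Q]_T = 2·(1) − 3·(0) + 2·(-1) = 0
  I: 2·[t]_I − 3·[A]_I + 2·[Q]_I = 2·(0) − 3·(0) + 2·(0) = 0
All base exponents vanish — dimensionless.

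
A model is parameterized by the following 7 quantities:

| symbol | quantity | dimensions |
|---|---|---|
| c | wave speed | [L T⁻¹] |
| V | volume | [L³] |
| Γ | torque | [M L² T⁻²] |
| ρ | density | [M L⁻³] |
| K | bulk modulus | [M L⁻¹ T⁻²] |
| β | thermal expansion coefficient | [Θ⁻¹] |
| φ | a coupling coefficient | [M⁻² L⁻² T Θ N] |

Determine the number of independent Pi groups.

2

There are 7 variables and 5 base dimensions (M, L, T, Θ, N).
The dimension matrix has rank 5.
Independent dimensionless groups: 7 − 5 = 2.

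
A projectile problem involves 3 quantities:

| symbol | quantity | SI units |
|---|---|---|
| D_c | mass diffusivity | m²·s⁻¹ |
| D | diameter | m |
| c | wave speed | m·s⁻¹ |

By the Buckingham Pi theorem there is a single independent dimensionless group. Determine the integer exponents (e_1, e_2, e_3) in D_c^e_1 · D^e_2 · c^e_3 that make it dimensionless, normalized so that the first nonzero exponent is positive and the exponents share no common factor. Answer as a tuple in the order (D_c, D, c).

(1, -1, -1)

L: e_1·(2) + e_2·(1) + e_3·(1) = 0
T: e_1·(-1) + e_2·(0) + e_3·(-1) = 0
Solving this homogeneous linear system for the smallest-integer solution (first nonzero entry positive) gives (1, -1, -1).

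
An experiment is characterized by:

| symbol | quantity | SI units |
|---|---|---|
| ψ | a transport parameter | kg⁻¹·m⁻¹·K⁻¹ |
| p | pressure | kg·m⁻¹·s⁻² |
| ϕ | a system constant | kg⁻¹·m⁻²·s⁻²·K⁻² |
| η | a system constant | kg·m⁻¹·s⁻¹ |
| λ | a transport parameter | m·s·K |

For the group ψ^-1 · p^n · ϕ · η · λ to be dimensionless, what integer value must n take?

-1

Balance the M exponent: (1)·n from p, plus −(-1) + (-1) + (1) + (0) = 1 from the rest, must sum to zero.
n + 1 = 0, so n = -1.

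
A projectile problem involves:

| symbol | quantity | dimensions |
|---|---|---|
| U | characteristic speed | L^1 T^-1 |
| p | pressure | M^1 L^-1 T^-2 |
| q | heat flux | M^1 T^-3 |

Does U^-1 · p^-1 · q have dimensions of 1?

yes

Sum the exponent of each base dimension across the product:
  M: −[U]_M − [p]_M + [q]_M = −(0) − (1) + (1) = 0
  L: −[U]_L − [p]_L + [q]_L = −(1) − (-1) + (0) = 0
  T: −[U]_T − [p]_T + [q]_T = −(-1) − (-2) + (-3) = 0
All base exponents vanish — dimensionless.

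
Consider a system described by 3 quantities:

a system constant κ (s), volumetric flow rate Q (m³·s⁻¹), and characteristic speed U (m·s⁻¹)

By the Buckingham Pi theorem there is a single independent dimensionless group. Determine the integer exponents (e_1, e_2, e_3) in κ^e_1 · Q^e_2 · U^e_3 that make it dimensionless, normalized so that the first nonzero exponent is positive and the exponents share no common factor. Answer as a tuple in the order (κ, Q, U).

(2, -1, 3)

L: e_1·(0) + e_2·(3) + e_3·(1) = 0
T: e_1·(1) + e_2·(-1) + e_3·(-1) = 0
Solving this homogeneous linear system for the smallest-integer solution (first nonzero entry positive) gives (2, -1, 3).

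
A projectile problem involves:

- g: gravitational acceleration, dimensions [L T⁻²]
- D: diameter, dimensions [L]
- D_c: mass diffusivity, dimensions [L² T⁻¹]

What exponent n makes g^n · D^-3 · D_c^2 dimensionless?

-1

Balance the L exponent: (1)·n from g, plus −3·(1) + 2·(2) = 1 from the rest, must sum to zero.
n + 1 = 0, so n = -1.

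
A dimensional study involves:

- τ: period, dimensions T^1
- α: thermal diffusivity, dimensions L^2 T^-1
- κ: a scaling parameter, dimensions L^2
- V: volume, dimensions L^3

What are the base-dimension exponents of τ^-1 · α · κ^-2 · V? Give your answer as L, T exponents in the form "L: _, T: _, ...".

L: 1, T: -2

Collect each base-dimension exponent across the product:
  L: −(0) + (2) − 2·(2) + (3) = 1
  T: −(1) + (-1) − 2·(0) + (0) = -2
So the dimensions are [L T⁻²].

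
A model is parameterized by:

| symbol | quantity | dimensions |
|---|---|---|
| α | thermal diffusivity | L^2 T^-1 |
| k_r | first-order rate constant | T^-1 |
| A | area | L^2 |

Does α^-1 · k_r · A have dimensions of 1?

yes

Sum the exponent of each base dimension across the product:
  L: −[α]_L + [k_r]_L + [A]_L = −(2) + (0) + (2) = 0
  T: −[α]_T + [k_r]_T + [A]_T = −(-1) + (-1) + (0) = 0
All base exponents vanish — dimensionless.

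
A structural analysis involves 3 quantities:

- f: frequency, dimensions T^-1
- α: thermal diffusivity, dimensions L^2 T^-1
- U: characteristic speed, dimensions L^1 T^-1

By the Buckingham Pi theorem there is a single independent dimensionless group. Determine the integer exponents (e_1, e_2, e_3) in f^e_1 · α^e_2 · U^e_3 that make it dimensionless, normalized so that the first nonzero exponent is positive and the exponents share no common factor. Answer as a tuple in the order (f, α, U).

L: e_1·(0) + e_2·(2) + e_3·(1) = 0
T: e_1·(-1) + e_2·(-1) + e_3·(-1) = 0
Solving this homogeneous linear system for the smallest-integer solution (first nonzero entry positive) gives (1, 1, -2).

(1, 1, -2)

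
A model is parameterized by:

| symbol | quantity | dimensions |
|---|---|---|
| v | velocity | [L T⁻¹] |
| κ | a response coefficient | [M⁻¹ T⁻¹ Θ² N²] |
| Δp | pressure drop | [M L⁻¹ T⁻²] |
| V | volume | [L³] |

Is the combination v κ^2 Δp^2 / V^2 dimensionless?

no

Sum the exponent of each base dimension across the product:
  M: [v]_M + 2·[κ]_M + 2·[Δp]_M − 2·[V]_M = (0) + 2·(-1) + 2·(1) − 2·(0) = 0
  L: [v]_L + 2·[κ]_L + 2·[Δp]_L − 2·[V]_L = (1) + 2·(0) + 2·(-1) − 2·(3) = -7
  T: [v]_T + 2·[κ]_T + 2·[Δp]_T − 2·[V]_T = (-1) + 2·(-1) + 2·(-2) − 2·(0) = -7
  Θ: [v]_Θ + 2·[κ]_Θ + 2·[Δp]_Θ − 2·[V]_Θ = (0) + 2·(2) + 2·(0) − 2·(0) = 4
  N: [v]_N + 2·[κ]_N + 2·[Δp]_N − 2·[V]_N = (0) + 2·(2) + 2·(0) − 2·(0) = 4
Net dimensions [L⁻⁷ T⁻⁷ Θ⁴ N⁴] ≠ [1] — not dimensionless.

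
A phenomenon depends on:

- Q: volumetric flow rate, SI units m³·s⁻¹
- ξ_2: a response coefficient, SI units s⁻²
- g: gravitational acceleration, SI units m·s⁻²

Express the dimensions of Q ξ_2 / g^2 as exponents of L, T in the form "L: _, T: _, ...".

Collect each base-dimension exponent across the product:
  L: (3) + (0) − 2·(1) = 1
  T: (-1) + (-2) − 2·(-2) = 1
So the dimensions are [L T].

L: 1, T: 1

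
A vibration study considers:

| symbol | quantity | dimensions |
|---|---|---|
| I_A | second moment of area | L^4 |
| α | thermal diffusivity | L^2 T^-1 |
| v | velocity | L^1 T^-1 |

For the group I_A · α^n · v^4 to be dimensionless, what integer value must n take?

-4

Balance the L exponent: (2)·n from α, plus (4) + 4·(1) = 8 from the rest, must sum to zero.
2n + 8 = 0, so n = -4.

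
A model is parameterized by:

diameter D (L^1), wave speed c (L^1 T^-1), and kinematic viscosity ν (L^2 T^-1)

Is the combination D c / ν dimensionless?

Sum the exponent of each base dimension across the product:
  M: [D]_M + [c]_M − [ν]_M = (0) + (0) − (0) = 0
  L: [D]_L + [c]_L − [ν]_L = (1) + (1) − (2) = 0
  T: [D]_T + [c]_T − [ν]_T = (0) + (-1) − (-1) = 0
All base exponents vanish — dimensionless.

yes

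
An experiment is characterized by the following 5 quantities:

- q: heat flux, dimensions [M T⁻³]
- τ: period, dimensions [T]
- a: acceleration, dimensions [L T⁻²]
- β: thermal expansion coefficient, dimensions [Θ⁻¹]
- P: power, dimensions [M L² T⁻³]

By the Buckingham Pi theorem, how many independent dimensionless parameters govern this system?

1

There are 5 variables and 4 base dimensions (M, L, T, Θ).
The dimension matrix has rank 4.
Independent dimensionless groups: 5 − 4 = 1.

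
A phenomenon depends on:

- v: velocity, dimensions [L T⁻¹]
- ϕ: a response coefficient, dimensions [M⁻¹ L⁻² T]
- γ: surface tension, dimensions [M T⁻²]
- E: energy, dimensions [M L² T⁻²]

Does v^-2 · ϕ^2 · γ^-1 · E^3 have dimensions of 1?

yes

Sum the exponent of each base dimension across the product:
  M: −2·[v]_M + 2·[ϕ]_M − [γ]_M + 3·[E]_M = −2·(0) + 2·(-1) − (1) + 3·(1) = 0
  L: −2·[v]_L + 2·[ϕ]_L − [γ]_L + 3·[E]_L = −2·(1) + 2·(-2) − (0) + 3·(2) = 0
  T: −2·[v]_T + 2·[ϕ]_T − [γ]_T + 3·[E]_T = −2·(-1) + 2·(1) − (-2) + 3·(-2) = 0
All base exponents vanish — dimensionless.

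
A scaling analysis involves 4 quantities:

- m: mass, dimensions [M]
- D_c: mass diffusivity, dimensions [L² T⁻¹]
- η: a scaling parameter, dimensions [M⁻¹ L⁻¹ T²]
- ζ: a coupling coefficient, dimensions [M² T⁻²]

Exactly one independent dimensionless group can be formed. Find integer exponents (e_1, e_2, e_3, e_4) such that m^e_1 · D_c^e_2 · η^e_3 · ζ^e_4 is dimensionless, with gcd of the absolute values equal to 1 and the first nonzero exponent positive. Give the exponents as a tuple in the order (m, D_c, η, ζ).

M: e_1·(1) + e_2·(0) + e_3·(-1) + e_4·(2) = 0
L: e_1·(0) + e_2·(2) + e_3·(-1) + e_4·(0) = 0
T: e_1·(0) + e_2·(-1) + e_3·(2) + e_4·(-2) = 0
Solving this homogeneous linear system for the smallest-integer solution (first nonzero entry positive) gives (2, -2, -4, -3).

(2, -2, -4, -3)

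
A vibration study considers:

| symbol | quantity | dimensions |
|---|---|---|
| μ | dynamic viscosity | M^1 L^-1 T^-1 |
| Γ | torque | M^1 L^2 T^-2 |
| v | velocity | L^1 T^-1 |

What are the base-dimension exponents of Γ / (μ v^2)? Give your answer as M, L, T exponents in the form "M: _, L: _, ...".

Collect each base-dimension exponent across the product:
  M: −(1) + (1) − 2·(0) = 0
  L: −(-1) + (2) − 2·(1) = 1
  T: −(-1) + (-2) − 2·(-1) = 1
So the dimensions are [L T].

M: 0, L: 1, T: 1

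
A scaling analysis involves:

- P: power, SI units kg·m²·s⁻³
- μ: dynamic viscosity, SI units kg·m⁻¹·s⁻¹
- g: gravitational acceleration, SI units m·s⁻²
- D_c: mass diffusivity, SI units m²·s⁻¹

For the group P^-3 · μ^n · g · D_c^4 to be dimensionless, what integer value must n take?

Balance the M exponent: (1)·n from μ, plus −3·(1) + (0) + 4·(0) = -3 from the rest, must sum to zero.
n − 3 = 0, so n = 3.

3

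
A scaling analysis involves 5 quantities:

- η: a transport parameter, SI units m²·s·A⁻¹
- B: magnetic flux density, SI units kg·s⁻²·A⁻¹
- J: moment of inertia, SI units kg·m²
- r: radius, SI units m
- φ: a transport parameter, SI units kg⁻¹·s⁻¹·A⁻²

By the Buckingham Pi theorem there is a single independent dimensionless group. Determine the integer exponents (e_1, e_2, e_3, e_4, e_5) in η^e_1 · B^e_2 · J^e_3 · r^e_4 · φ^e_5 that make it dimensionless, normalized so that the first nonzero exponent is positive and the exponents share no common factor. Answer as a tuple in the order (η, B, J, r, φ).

(1, 1, -2, 2, -1)

M: e_1·(0) + e_2·(1) + e_3·(1) + e_4·(0) + e_5·(-1) = 0
L: e_1·(2) + e_2·(0) + e_3·(2) + e_4·(1) + e_5·(0) = 0
T: e_1·(1) + e_2·(-2) + e_3·(0) + e_4·(0) + e_5·(-1) = 0
I: e_1·(-1) + e_2·(-1) + e_3·(0) + e_4·(0) + e_5·(-2) = 0
Solving this homogeneous linear system for the smallest-integer solution (first nonzero entry positive) gives (1, 1, -2, 2, -1).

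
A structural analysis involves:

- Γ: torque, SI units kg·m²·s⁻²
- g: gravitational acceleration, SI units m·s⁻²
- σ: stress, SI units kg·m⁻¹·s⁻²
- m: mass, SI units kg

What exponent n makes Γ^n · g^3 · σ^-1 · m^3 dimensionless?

-2

Balance the M exponent: (1)·n from Γ, plus 3·(0) − (1) + 3·(1) = 2 from the rest, must sum to zero.
n + 2 = 0, so n = -2.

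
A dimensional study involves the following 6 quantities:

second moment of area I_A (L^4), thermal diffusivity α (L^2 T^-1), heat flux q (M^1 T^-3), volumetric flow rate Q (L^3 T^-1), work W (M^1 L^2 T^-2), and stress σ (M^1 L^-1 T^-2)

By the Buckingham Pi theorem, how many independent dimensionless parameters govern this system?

3

There are 6 variables and 3 base dimensions (M, L, T).
The dimension matrix has rank 3.
Independent dimensionless groups: 6 − 3 = 3.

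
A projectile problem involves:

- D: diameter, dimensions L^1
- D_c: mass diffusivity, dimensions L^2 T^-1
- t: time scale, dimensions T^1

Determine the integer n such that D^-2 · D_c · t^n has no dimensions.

Balance the T exponent: (1)·n from t, plus −2·(0) + (-1) = -1 from the rest, must sum to zero.
n − 1 = 0, so n = 1.

1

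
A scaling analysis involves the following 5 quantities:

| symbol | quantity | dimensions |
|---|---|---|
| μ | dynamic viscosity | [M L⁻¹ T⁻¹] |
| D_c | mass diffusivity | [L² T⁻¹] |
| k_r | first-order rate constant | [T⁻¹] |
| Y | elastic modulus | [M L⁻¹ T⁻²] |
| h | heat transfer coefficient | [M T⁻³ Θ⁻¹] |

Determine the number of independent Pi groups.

There are 5 variables and 4 base dimensions (M, L, T, Θ).
The dimension matrix has rank 4.
Independent dimensionless groups: 5 − 4 = 1.

1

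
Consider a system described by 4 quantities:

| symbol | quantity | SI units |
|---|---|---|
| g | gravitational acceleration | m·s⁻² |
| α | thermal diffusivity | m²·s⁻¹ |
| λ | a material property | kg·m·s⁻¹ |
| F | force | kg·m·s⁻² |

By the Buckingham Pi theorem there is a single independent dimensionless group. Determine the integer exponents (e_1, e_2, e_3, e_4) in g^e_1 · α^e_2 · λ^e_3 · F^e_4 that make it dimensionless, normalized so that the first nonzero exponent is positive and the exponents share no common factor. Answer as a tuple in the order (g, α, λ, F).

(2, -1, 3, -3)

M: e_1·(0) + e_2·(0) + e_3·(1) + e_4·(1) = 0
L: e_1·(1) + e_2·(2) + e_3·(1) + e_4·(1) = 0
T: e_1·(-2) + e_2·(-1) + e_3·(-1) + e_4·(-2) = 0
Solving this homogeneous linear system for the smallest-integer solution (first nonzero entry positive) gives (2, -1, 3, -3).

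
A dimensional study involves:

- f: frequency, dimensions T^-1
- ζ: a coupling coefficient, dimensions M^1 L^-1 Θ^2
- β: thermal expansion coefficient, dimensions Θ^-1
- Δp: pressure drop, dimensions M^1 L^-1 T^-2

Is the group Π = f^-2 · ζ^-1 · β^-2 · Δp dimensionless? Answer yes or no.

Sum the exponent of each base dimension across the product:
  M: −2·[f]_M − [ζ]_M − 2·[β]_M + [Δp]_M = −2·(0) − (1) − 2·(0) + (1) = 0
  L: −2·[f]_L − [ζ]_L − 2·[β]_L + [Δp]_L = −2·(0) − (-1) − 2·(0) + (-1) = 0
  T: −2·[f]_T − [ζ]_T − 2·[β]_T + [Δp]_T = −2·(-1) − (0) − 2·(0) + (-2) = 0
  Θ: −2·[f]_Θ − [ζ]_Θ − 2·[β]_Θ + [Δp]_Θ = −2·(0) − (2) − 2·(-1) + (0) = 0
All base exponents vanish — dimensionless.

yes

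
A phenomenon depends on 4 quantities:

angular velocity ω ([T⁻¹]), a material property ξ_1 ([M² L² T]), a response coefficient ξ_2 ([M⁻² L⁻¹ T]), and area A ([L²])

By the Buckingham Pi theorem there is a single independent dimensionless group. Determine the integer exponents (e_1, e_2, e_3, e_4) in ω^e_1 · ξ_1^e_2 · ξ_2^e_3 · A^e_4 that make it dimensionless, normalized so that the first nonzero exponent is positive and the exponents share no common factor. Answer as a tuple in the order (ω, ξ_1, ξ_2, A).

(4, 2, 2, -1)

M: e_1·(0) + e_2·(2) + e_3·(-2) + e_4·(0) = 0
L: e_1·(0) + e_2·(2) + e_3·(-1) + e_4·(2) = 0
T: e_1·(-1) + e_2·(1) + e_3·(1) + e_4·(0) = 0
Solving this homogeneous linear system for the smallest-integer solution (first nonzero entry positive) gives (4, 2, 2, -1).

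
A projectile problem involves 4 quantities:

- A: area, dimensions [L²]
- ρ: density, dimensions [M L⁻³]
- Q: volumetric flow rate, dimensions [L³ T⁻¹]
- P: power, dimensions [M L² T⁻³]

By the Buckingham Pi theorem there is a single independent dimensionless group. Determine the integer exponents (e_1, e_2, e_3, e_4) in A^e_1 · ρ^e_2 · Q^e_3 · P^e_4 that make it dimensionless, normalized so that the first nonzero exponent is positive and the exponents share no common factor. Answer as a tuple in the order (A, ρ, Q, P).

(2, -1, -3, 1)

M: e_1·(0) + e_2·(1) + e_3·(0) + e_4·(1) = 0
L: e_1·(2) + e_2·(-3) + e_3·(3) + e_4·(2) = 0
T: e_1·(0) + e_2·(0) + e_3·(-1) + e_4·(-3) = 0
Solving this homogeneous linear system for the smallest-integer solution (first nonzero entry positive) gives (2, -1, -3, 1).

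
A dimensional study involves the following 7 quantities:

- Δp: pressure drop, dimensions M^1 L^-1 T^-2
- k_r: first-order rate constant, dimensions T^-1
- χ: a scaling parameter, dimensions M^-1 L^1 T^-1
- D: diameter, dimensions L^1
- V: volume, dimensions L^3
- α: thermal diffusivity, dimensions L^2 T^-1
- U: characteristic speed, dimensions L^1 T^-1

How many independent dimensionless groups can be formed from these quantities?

4

There are 7 variables and 3 base dimensions (M, L, T).
The dimension matrix has rank 3.
Independent dimensionless groups: 7 − 3 = 4.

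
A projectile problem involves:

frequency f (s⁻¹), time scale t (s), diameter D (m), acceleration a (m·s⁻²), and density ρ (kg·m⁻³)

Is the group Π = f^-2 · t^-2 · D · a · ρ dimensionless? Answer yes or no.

Sum the exponent of each base dimension across the product:
  M: −2·[f]_M − 2·[t]_M + [D]_M + [a]_M + [ρ]_M = −2·(0) − 2·(0) + (0) + (0) + (1) = 1
  L: −2·[f]_L − 2·[t]_L + [D]_L + [a]_L + [ρ]_L = −2·(0) − 2·(0) + (1) + (1) + (-3) = -1
  T: −2·[f]_T − 2·[t]_T + [D]_T + [a]_T + [ρ]_T = −2·(-1) − 2·(1) + (0) + (-2) + (0) = -2
Net dimensions [M L⁻¹ T⁻²] ≠ [1] — not dimensionless.

no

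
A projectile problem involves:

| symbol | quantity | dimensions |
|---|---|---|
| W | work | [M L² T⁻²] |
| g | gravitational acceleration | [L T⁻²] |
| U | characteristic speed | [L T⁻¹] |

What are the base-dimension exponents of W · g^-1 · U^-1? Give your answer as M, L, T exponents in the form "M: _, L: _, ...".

Collect each base-dimension exponent across the product:
  M: (1) − (0) − (0) = 1
  L: (2) − (1) − (1) = 0
  T: (-2) − (-2) − (-1) = 1
So the dimensions are [M T].

M: 1, L: 0, T: 1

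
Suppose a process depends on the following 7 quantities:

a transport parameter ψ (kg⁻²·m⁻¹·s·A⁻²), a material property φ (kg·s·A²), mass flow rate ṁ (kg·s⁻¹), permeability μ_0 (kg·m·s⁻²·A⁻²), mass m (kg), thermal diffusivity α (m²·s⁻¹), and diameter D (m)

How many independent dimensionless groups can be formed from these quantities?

3

There are 7 variables and 4 base dimensions (M, L, T, I).
The dimension matrix has rank 4.
Independent dimensionless groups: 7 − 4 = 3.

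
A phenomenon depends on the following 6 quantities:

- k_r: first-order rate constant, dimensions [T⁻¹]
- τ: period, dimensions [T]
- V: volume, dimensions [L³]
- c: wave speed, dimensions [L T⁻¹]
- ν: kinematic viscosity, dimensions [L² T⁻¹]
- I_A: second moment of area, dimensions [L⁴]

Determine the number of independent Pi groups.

4

There are 6 variables and 2 base dimensions (L, T).
The dimension matrix has rank 2.
Independent dimensionless groups: 6 − 2 = 4.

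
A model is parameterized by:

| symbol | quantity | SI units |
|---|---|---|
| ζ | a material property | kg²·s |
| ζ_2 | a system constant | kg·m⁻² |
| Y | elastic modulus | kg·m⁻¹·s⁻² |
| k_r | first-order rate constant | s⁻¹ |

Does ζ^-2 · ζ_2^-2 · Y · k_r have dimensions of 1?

Sum the exponent of each base dimension across the product:
  M: −2·[ζ]_M − 2·[ζ_2]_M + [Y]_M + [k_r]_M = −2·(2) − 2·(1) + (1) + (0) = -5
  L: −2·[ζ]_L − 2·[ζ_2]_L + [Y]_L + [k_r]_L = −2·(0) − 2·(-2) + (-1) + (0) = 3
  T: −2·[ζ]_T − 2·[ζ_2]_T + [Y]_T + [k_r]_T = −2·(1) − 2·(0) + (-2) + (-1) = -5
Net dimensions [M⁻⁵ L³ T⁻⁵] ≠ [1] — not dimensionless.

no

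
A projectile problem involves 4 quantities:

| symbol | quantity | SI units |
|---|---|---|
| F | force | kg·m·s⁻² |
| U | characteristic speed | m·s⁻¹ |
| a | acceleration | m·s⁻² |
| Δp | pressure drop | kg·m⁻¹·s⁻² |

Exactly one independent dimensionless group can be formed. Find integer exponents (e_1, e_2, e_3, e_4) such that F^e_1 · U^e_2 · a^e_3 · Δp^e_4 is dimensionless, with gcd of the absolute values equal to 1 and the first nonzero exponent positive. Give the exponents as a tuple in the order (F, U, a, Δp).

(1, -4, 2, -1)

M: e_1·(1) + e_2·(0) + e_3·(0) + e_4·(1) = 0
L: e_1·(1) + e_2·(1) + e_3·(1) + e_4·(-1) = 0
T: e_1·(-2) + e_2·(-1) + e_3·(-2) + e_4·(-2) = 0
Solving this homogeneous linear system for the smallest-integer solution (first nonzero entry positive) gives (1, -4, 2, -1).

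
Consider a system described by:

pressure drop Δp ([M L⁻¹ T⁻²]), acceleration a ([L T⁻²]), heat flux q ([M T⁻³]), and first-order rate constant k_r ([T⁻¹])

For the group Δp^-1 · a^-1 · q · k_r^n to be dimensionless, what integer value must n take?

1

Balance the T exponent: (-1)·n from k_r, plus −(-2) − (-2) + (-3) = 1 from the rest, must sum to zero.
−n + 1 = 0, so n = 1.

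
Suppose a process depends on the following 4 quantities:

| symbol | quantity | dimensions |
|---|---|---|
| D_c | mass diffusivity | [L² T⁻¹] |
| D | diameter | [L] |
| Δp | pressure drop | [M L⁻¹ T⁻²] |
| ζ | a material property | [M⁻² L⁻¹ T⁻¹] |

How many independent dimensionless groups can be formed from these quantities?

1

There are 4 variables and 3 base dimensions (M, L, T).
The dimension matrix has rank 3.
Independent dimensionless groups: 4 − 3 = 1.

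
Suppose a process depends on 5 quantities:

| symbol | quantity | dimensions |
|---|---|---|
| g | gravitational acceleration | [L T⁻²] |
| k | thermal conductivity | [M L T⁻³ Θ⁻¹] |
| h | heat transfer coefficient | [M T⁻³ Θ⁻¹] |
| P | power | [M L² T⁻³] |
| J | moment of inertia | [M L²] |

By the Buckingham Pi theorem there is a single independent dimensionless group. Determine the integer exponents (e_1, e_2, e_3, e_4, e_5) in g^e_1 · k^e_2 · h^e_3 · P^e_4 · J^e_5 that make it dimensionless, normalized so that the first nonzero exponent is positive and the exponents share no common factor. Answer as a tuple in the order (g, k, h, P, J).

(3, -3, 3, -2, 2)

M: e_1·(0) + e_2·(1) + e_3·(1) + e_4·(1) + e_5·(1) = 0
L: e_1·(1) + e_2·(1) + e_3·(0) + e_4·(2) + e_5·(2) = 0
T: e_1·(-2) + e_2·(-3) + e_3·(-3) + e_4·(-3) + e_5·(0) = 0
Θ: e_1·(0) + e_2·(-1) + e_3·(-1) + e_4·(0) + e_5·(0) = 0
Solving this homogeneous linear system for the smallest-integer solution (first nonzero entry positive) gives (3, -3, 3, -2, 2).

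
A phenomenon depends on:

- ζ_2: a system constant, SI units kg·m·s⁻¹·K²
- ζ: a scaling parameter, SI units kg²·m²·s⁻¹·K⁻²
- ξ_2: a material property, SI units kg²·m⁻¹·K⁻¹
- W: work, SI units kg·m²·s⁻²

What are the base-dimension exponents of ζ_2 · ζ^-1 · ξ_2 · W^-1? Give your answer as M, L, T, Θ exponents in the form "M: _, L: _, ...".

M: 0, L: -4, T: 2, Θ: 3

Collect each base-dimension exponent across the product:
  M: (1) − (2) + (2) − (1) = 0
  L: (1) − (2) + (-1) − (2) = -4
  T: (-1) − (-1) + (0) − (-2) = 2
  Θ: (2) − (-2) + (-1) − (0) = 3
So the dimensions are [L⁻⁴ T² Θ³].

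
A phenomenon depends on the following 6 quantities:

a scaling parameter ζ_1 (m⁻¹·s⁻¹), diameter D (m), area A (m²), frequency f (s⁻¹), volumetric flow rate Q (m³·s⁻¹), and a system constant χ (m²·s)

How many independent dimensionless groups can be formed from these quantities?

There are 6 variables and 2 base dimensions (L, T).
The dimension matrix has rank 2.
Independent dimensionless groups: 6 − 2 = 4.

4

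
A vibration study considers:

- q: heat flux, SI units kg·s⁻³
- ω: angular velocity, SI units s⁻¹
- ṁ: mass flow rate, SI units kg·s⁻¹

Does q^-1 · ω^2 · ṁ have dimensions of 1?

yes

Sum the exponent of each base dimension across the product:
  M: −[q]_M + 2·[ω]_M + [ṁ]_M = −(1) + 2·(0) + (1) = 0
  L: −[q]_L + 2·[ω]_L + [ṁ]_L = −(0) + 2·(0) + (0) = 0
  T: −[q]_T + 2·[ω]_T + [ṁ]_T = −(-3) + 2·(-1) + (-1) = 0
All base exponents vanish — dimensionless.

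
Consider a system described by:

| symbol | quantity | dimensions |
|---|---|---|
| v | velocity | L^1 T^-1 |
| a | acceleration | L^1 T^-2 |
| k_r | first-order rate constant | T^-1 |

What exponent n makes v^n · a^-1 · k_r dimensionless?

1

Balance the L exponent: (1)·n from v, plus −(1) + (0) = -1 from the rest, must sum to zero.
n − 1 = 0, so n = 1.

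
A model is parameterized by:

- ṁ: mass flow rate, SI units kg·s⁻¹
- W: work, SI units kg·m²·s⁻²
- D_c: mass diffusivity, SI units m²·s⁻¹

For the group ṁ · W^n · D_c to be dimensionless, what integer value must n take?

Balance the M exponent: (1)·n from W, plus (1) + (0) = 1 from the rest, must sum to zero.
n + 1 = 0, so n = -1.

-1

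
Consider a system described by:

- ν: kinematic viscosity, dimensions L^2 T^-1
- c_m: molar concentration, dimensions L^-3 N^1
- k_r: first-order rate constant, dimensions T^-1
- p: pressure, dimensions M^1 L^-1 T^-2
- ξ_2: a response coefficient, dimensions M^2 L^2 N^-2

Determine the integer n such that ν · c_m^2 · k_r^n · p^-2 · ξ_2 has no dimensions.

Balance the T exponent: (-1)·n from k_r, plus (-1) + 2·(0) − 2·(-2) + (0) = 3 from the rest, must sum to zero.
−n + 3 = 0, so n = 3.

3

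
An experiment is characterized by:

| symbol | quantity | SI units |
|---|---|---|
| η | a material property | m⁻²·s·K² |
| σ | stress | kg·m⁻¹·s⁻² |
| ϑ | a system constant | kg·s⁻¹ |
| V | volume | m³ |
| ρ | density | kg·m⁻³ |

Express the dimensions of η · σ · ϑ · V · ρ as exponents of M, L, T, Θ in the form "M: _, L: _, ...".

Collect each base-dimension exponent across the product:
  M: (0) + (1) + (1) + (0) + (1) = 3
  L: (-2) + (-1) + (0) + (3) + (-3) = -3
  T: (1) + (-2) + (-1) + (0) + (0) = -2
  Θ: (2) + (0) + (0) + (0) + (0) = 2
So the dimensions are [M³ L⁻³ T⁻² Θ²].

M: 3, L: -3, T: -2, Θ: 2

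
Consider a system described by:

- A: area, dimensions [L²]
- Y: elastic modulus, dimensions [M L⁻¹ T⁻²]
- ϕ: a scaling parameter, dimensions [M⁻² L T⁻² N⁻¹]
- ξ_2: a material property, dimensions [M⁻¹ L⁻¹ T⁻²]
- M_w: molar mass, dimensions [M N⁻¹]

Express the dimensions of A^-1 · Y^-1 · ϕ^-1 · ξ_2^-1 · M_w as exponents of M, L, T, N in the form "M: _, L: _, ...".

M: 3, L: -1, T: 6, N: 0

Collect each base-dimension exponent across the product:
  M: −(0) − (1) − (-2) − (-1) + (1) = 3
  L: −(2) − (-1) − (1) − (-1) + (0) = -1
  T: −(0) − (-2) − (-2) − (-2) + (0) = 6
  N: −(0) − (0) − (-1) − (0) + (-1) = 0
So the dimensions are [M³ L⁻¹ T⁶].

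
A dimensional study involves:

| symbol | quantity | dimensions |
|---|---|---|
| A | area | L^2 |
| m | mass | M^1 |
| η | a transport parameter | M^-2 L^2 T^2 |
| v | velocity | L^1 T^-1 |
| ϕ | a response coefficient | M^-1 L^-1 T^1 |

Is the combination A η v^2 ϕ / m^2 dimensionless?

no

Sum the exponent of each base dimension across the product:
  M: [A]_M − 2·[m]_M + [η]_M + 2·[v]_M + [ϕ]_M = (0) − 2·(1) + (-2) + 2·(0) + (-1) = -5
  L: [A]_L − 2·[m]_L + [η]_L + 2·[v]_L + [ϕ]_L = (2) − 2·(0) + (2) + 2·(1) + (-1) = 5
  T: [A]_T − 2·[m]_T + [η]_T + 2·[v]_T + [ϕ]_T = (0) − 2·(0) + (2) + 2·(-1) + (1) = 1
Net dimensions [M⁻⁵ L⁵ T] ≠ [1] — not dimensionless.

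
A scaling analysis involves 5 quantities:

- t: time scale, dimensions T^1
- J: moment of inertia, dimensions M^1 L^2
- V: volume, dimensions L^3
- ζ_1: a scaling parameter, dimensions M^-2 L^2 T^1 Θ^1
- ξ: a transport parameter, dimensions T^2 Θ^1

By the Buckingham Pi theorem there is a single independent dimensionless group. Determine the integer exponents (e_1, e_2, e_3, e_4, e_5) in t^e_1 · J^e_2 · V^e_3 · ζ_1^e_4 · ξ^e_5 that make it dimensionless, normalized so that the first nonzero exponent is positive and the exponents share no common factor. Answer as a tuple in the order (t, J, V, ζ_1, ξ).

M: e_1·(0) + e_2·(1) + e_3·(0) + e_4·(-2) + e_5·(0) = 0
L: e_1·(0) + e_2·(2) + e_3·(3) + e_4·(2) + e_5·(0) = 0
T: e_1·(1) + e_2·(0) + e_3·(0) + e_4·(1) + e_5·(2) = 0
Θ: e_1·(0) + e_2·(0) + e_3·(0) + e_4·(1) + e_5·(1) = 0
Solving this homogeneous linear system for the smallest-integer solution (first nonzero entry positive) gives (1, 2, -2, 1, -1).

(1, 2, -2, 1, -1)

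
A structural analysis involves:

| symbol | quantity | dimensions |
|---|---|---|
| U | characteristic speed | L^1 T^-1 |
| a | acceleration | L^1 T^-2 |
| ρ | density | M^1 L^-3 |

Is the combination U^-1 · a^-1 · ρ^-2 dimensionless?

Sum the exponent of each base dimension across the product:
  M: −[U]_M − [a]_M − 2·[ρ]_M = −(0) − (0) − 2·(1) = -2
  L: −[U]_L − [a]_L − 2·[ρ]_L = −(1) − (1) − 2·(-3) = 4
  T: −[U]_T − [a]_T − 2·[ρ]_T = −(-1) − (-2) − 2·(0) = 3
Net dimensions [M⁻² L⁴ T³] ≠ [1] — not dimensionless.

no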